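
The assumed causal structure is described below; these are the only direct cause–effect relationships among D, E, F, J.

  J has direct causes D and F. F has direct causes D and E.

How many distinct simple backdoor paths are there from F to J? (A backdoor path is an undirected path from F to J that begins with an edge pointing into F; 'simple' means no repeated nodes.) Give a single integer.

A backdoor path from F to J is any simple undirected path whose first edge points into F (i.e. leaves F via a parent).
Parents of F: {D, E}.
Enumerating:
  P1: F <- D -> J
That exhausts the simple backdoor paths. Count: 1.

1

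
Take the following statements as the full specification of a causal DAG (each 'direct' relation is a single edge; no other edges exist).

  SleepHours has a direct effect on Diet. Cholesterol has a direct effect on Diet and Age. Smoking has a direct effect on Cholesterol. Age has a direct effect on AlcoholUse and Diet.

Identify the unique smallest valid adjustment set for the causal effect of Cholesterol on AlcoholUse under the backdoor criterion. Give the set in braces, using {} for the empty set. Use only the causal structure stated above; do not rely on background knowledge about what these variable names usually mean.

Variables eligible for adjustment (non-descendants of Cholesterol, excluding Cholesterol and AlcoholUse): {SleepHours, Smoking}.
Backdoor paths from Cholesterol to AlcoholUse:
  (none)
With no backdoor paths the empty set already satisfies the criterion, and it is trivially minimal.

{}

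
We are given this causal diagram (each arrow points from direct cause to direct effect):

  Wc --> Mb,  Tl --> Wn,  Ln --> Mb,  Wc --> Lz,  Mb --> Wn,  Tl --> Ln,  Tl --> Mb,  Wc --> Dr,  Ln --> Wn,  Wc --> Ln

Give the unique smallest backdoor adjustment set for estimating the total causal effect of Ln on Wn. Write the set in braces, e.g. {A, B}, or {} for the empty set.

Variables eligible for adjustment (non-descendants of Ln, excluding Ln and Wn): {Dr, Lz, Tl, Wc}.
Backdoor paths from Ln to Wn:
  P1: Ln <- Tl -> Mb -> Wn
  P2: Ln <- Tl -> Wn
  P3: Ln <- Wc -> Mb <- Tl -> Wn
  P4: Ln <- Wc -> Mb -> Wn
The empty set is not sufficient: P1 (Ln <- Tl -> Mb -> Wn) has no collider blocking it and no conditioned non-collider, so it is open.
Try {Tl, Wc}:
  P1: blocked at fork node Tl ∈ conditioning set.
  P2: blocked at fork node Tl ∈ conditioning set.
  P3: blocked at fork node Wc ∈ conditioning set.
  P4: blocked at fork node Wc ∈ conditioning set.
{Tl, Wc} contains no descendant of Ln and blocks every backdoor path.
Every element of {Tl, Wc} is needed (dropping Tl leaves P1 open; dropping Wc leaves P4 open), so no proper subset is valid.
Among all size-2 subsets of the eligible variables, only {Tl, Wc} blocks every backdoor path, so it is the unique smallest valid adjustment set.

{Tl, Wc}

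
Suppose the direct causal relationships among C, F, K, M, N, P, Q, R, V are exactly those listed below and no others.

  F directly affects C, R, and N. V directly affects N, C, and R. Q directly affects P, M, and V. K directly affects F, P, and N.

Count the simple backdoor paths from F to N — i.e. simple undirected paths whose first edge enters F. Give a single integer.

2

A backdoor path from F to N is any simple undirected path whose first edge points into F (i.e. leaves F via a parent).
Parents of F: {K}.
Enumerating:
  P1: F <- K -> P <- Q -> V -> N
  P2: F <- K -> N
That exhausts the simple backdoor paths. Count: 2.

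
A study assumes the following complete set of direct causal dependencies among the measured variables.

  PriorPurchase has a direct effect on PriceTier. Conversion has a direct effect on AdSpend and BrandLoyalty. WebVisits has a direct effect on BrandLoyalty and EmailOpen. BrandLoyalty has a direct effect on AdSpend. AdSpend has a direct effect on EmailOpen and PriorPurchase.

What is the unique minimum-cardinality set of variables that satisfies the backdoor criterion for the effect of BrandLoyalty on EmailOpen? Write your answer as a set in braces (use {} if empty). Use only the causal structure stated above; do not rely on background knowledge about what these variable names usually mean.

{Conversion, WebVisits}

Variables eligible for adjustment (non-descendants of BrandLoyalty, excluding BrandLoyalty and EmailOpen): {Conversion, WebVisits}.
Backdoor paths from BrandLoyalty to EmailOpen:
  P1: BrandLoyalty <- Conversion -> AdSpend -> EmailOpen
  P2: BrandLoyalty <- WebVisits -> EmailOpen
The empty set is not sufficient: P1 (BrandLoyalty <- Conversion -> AdSpend -> EmailOpen) has no collider blocking it and no conditioned non-collider, so it is open.
Try {Conversion, WebVisits}:
  P1: blocked at fork node Conversion ∈ conditioning set.
  P2: blocked at fork node WebVisits ∈ conditioning set.
{Conversion, WebVisits} contains no descendant of BrandLoyalty and blocks every backdoor path.
Every element of {Conversion, WebVisits} is needed (dropping Conversion leaves P1 open; dropping WebVisits leaves P2 open), so no proper subset is valid.
Among all size-2 subsets of the eligible variables, only {Conversion, WebVisits} blocks every backdoor path, so it is the unique smallest valid adjustment set.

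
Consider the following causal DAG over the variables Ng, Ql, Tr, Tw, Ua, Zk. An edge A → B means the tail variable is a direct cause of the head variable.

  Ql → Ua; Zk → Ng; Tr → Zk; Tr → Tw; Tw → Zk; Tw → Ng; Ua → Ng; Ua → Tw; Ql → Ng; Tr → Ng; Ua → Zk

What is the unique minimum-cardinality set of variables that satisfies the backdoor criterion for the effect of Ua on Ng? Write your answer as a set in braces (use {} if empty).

Variables eligible for adjustment (non-descendants of Ua, excluding Ua and Ng): {Ql, Tr}.
Backdoor paths from Ua to Ng:
  P1: Ua <- Ql -> Ng
The empty set is not sufficient: P1 (Ua <- Ql -> Ng) has no collider blocking it and no conditioned non-collider, so it is open.
Try {Ql}:
  P1: blocked at fork node Ql ∈ conditioning set.
{Ql} contains no descendant of Ua and blocks every backdoor path.
No other singleton works — e.g. {Tr} leaves P1 open — so {Ql} is the unique smallest valid adjustment set.

{Ql}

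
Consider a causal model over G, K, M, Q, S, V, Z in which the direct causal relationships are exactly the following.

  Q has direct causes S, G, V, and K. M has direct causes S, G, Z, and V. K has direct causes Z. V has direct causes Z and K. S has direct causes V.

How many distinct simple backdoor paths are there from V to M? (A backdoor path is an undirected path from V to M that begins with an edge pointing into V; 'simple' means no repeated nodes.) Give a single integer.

A backdoor path from V to M is any simple undirected path whose first edge points into V (i.e. leaves V via a parent).
Parents of V: {K, Z}.
Enumerating:
  P1: V <- Z -> K -> Q <- G -> M
  P2: V <- Z -> K -> Q <- S -> M
  P3: V <- Z -> M
  P4: V <- K <- Z -> M
  P5: V <- K -> Q <- G -> M
  P6: V <- K -> Q <- S -> M
That exhausts the simple backdoor paths. Count: 6.

6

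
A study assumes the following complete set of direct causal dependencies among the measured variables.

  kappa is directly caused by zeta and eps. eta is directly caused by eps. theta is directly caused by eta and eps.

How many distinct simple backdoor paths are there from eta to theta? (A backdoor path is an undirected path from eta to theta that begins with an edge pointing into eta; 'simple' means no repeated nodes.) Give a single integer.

1

A backdoor path from eta to theta is any simple undirected path whose first edge points into eta (i.e. leaves eta via a parent).
Parents of eta: {eps}.
Enumerating:
  P1: eta <- eps -> theta
That exhausts the simple backdoor paths. Count: 1.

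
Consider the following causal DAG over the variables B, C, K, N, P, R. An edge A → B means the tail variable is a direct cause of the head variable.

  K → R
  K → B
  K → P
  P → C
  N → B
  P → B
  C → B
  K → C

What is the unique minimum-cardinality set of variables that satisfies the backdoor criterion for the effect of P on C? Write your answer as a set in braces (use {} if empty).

Variables eligible for adjustment (non-descendants of P, excluding P and C): {K, N, R}.
Backdoor paths from P to C:
  P1: P <- K -> C
  P2: P <- K -> B <- C
The empty set is not sufficient: P1 (P <- K -> C) has no collider blocking it and no conditioned non-collider, so it is open.
Try {K}:
  P1: blocked at fork node K ∈ conditioning set.
  P2: blocked at fork node K ∈ conditioning set.
{K} contains no descendant of P and blocks every backdoor path.
No other singleton works — e.g. {N} leaves P1 open — so {K} is the unique smallest valid adjustment set.

{K}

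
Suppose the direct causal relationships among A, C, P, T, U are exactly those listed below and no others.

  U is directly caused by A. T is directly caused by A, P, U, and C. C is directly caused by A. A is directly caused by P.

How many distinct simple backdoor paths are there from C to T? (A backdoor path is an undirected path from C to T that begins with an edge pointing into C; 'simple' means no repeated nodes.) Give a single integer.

3

A backdoor path from C to T is any simple undirected path whose first edge points into C (i.e. leaves C via a parent).
Parents of C: {A}.
Enumerating:
  P1: C <- A <- P -> T
  P2: C <- A -> U -> T
  P3: C <- A -> T
That exhausts the simple backdoor paths. Count: 3.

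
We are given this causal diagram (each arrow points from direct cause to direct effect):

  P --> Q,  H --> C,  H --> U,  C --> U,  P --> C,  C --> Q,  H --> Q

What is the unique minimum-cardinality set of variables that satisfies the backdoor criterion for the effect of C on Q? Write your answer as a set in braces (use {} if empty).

Variables eligible for adjustment (non-descendants of C, excluding C and Q): {H, P}.
Backdoor paths from C to Q:
  P1: C <- H -> Q
  P2: C <- P -> Q
The empty set is not sufficient: P1 (C <- H -> Q) has no collider blocking it and no conditioned non-collider, so it is open.
Try {H, P}:
  P1: blocked at fork node H ∈ conditioning set.
  P2: blocked at fork node P ∈ conditioning set.
{H, P} contains no descendant of C and blocks every backdoor path.
Every element of {H, P} is needed (dropping H leaves P1 open; dropping P leaves P2 open), so no proper subset is valid.
Among all size-2 subsets of the eligible variables, only {H, P} blocks every backdoor path, so it is the unique smallest valid adjustment set.

{H, P}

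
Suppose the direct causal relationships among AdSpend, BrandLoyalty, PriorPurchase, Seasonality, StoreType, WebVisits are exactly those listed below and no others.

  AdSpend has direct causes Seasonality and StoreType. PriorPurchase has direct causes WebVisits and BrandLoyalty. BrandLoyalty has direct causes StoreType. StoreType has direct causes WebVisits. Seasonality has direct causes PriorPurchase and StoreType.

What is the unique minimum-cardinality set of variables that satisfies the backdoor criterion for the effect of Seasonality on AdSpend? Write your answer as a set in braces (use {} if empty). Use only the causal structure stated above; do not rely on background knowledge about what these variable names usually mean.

{StoreType}

Variables eligible for adjustment (non-descendants of Seasonality, excluding Seasonality and AdSpend): {BrandLoyalty, PriorPurchase, StoreType, WebVisits}.
Backdoor paths from Seasonality to AdSpend:
  P1: Seasonality <- StoreType -> AdSpend
  P2: Seasonality <- PriorPurchase <- WebVisits -> StoreType -> AdSpend
  P3: Seasonality <- PriorPurchase <- BrandLoyalty <- StoreType -> AdSpend
The empty set is not sufficient: P1 (Seasonality <- StoreType -> AdSpend) has no collider blocking it and no conditioned non-collider, so it is open.
Try {StoreType}:
  P1: blocked at fork node StoreType ∈ conditioning set.
  P2: blocked at chain node StoreType ∈ conditioning set.
  P3: blocked at fork node StoreType ∈ conditioning set.
{StoreType} contains no descendant of Seasonality and blocks every backdoor path.
No other singleton works — e.g. {WebVisits} leaves P1 open — so {StoreType} is the unique smallest valid adjustment set.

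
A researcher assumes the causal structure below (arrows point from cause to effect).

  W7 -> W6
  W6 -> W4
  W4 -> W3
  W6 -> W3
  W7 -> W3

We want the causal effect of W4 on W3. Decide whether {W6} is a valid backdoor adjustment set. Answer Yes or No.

Backdoor paths from W4 to W3 (paths whose first edge points into W4):
  P1: W4 <- W6 <- W7 -> W3
  P2: W4 <- W6 -> W3
Condition 1 (no descendant of W4 in the set): holds — descendants of W4 are {W3}; none are in {W6}.
Condition 2 (every backdoor path blocked by {W6}):
  P1: blocked at chain node W6 ∈ conditioning set.
  P2: blocked at fork node W6 ∈ conditioning set.
{W6} satisfies the backdoor criterion.

Yes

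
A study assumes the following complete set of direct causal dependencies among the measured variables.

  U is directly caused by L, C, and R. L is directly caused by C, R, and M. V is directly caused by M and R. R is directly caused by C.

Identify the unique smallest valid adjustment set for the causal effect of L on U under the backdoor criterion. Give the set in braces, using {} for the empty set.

{C, R}

Variables eligible for adjustment (non-descendants of L, excluding L and U): {C, M, R, V}.
Backdoor paths from L to U:
  P1: L <- M -> V <- R <- C -> U
  P2: L <- M -> V <- R -> U
  P3: L <- C -> R -> U
  P4: L <- C -> U
  P5: L <- R <- C -> U
  P6: L <- R -> U
The empty set is not sufficient: P3 (L <- C -> R -> U) has no collider blocking it and no conditioned non-collider, so it is open.
Try {C, R}:
  P1: blocked at collider V (neither it nor any descendant is in the conditioning set).
  P2: blocked at collider V (neither it nor any descendant is in the conditioning set).
  P3: blocked at fork node C ∈ conditioning set.
  P4: blocked at fork node C ∈ conditioning set.
  P5: blocked at chain node R ∈ conditioning set.
  P6: blocked at fork node R ∈ conditioning set.
{C, R} contains no descendant of L and blocks every backdoor path.
Every element of {C, R} is needed (dropping C leaves P4 open; dropping R leaves P6 open), so no proper subset is valid.
Among all size-2 subsets of the eligible variables, only {C, R} blocks every backdoor path, so it is the unique smallest valid adjustment set.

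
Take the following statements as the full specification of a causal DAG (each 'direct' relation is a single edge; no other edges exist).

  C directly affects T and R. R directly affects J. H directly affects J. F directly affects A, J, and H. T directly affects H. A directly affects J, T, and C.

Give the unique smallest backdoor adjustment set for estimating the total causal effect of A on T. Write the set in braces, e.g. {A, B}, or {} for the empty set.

{}

Variables eligible for adjustment (non-descendants of A, excluding A and T): {F}.
Backdoor paths from A to T:
  P1: A <- F -> H <- T
  P2: A <- F -> H -> J <- R <- C -> T
  P3: A <- F -> J <- H <- T
  P4: A <- F -> J <- R <- C -> T
Each backdoor path contains an unconditioned collider, so every path is already blocked with the empty conditioning set:
  P1: blocked at collider H (neither it nor any descendant is in the conditioning set).
  P2: blocked at collider J (neither it nor any descendant is in the conditioning set).
  P3: blocked at collider J (neither it nor any descendant is in the conditioning set).
  P4: blocked at collider J (neither it nor any descendant is in the conditioning set).
The empty set is therefore the unique smallest valid set.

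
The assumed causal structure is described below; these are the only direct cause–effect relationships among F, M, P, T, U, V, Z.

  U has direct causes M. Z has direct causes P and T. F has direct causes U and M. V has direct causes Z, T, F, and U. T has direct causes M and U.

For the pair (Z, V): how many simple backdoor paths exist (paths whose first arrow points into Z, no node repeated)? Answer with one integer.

A backdoor path from Z to V is any simple undirected path whose first edge points into Z (i.e. leaves Z via a parent).
Parents of Z: {P, T}.
Enumerating:
  P1: Z <- T <- M -> U -> F -> V
  P2: Z <- T <- M -> U -> V
  P3: Z <- T <- M -> F <- U -> V
  P4: Z <- T <- M -> F -> V
  P5: Z <- T <- U <- M -> F -> V
  P6: Z <- T <- U -> F -> V
  P7: Z <- T <- U -> V
  P8: Z <- T -> V
That exhausts the simple backdoor paths. Count: 8.

8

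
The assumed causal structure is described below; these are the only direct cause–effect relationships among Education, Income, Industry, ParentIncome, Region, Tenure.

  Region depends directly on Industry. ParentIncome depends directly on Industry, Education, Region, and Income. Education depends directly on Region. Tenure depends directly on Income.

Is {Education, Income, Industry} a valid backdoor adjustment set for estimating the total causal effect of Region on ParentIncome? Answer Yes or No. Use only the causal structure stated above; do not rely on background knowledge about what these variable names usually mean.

Backdoor paths from Region to ParentIncome (paths whose first edge points into Region):
  P1: Region <- Industry -> ParentIncome
Condition 1 (no descendant of Region in the set): FAILS — Education is a descendant of Region.
Condition 2 (every backdoor path blocked by {Education, Income, Industry}):
  P1: blocked at fork node Industry ∈ conditioning set.
{Education, Income, Industry} does not satisfy the backdoor criterion.

No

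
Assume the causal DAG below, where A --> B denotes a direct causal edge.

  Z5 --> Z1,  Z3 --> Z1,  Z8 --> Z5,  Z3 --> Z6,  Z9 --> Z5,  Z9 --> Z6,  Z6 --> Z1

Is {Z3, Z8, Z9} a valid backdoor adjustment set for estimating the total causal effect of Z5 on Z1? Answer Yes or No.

Backdoor paths from Z5 to Z1 (paths whose first edge points into Z5):
  P1: Z5 <- Z9 -> Z6 <- Z3 -> Z1
  P2: Z5 <- Z9 -> Z6 -> Z1
Condition 1 (no descendant of Z5 in the set): holds — descendants of Z5 are {Z1}; none are in {Z3, Z8, Z9}.
Condition 2 (every backdoor path blocked by {Z3, Z8, Z9}):
  P1: blocked at fork node Z9 ∈ conditioning set.
  P2: blocked at fork node Z9 ∈ conditioning set.
{Z3, Z8, Z9} satisfies the backdoor criterion.

Yes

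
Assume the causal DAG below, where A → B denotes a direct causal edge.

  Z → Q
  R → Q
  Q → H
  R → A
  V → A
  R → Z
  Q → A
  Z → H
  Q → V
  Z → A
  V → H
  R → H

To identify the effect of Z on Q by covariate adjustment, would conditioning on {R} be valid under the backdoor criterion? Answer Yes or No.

Yes

Backdoor paths from Z to Q (paths whose first edge points into Z):
  P1: Z <- R -> Q
  P2: Z <- R -> A <- Q
  P3: Z <- R -> A <- V <- Q
  P4: Z <- R -> A <- V -> H <- Q
  P5: Z <- R -> H <- Q
  P6: Z <- R -> H <- V <- Q
  P7: Z <- R -> H <- V -> A <- Q
Condition 1 (no descendant of Z in the set): holds — descendants of Z are {A, H, Q, V}; none are in {R}.
Condition 2 (every backdoor path blocked by {R}):
  P1: blocked at fork node R ∈ conditioning set.
  P2: blocked at fork node R ∈ conditioning set.
  P3: blocked at fork node R ∈ conditioning set.
  P4: blocked at fork node R ∈ conditioning set.
  P5: blocked at fork node R ∈ conditioning set.
  P6: blocked at fork node R ∈ conditioning set.
  P7: blocked at fork node R ∈ conditioning set.
{R} satisfies the backdoor criterion.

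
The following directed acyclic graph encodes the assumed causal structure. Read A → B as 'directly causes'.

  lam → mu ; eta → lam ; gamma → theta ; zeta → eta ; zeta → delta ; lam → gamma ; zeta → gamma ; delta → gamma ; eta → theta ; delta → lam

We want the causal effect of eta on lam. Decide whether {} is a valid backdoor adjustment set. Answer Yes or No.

No

Backdoor paths from eta to lam (paths whose first edge points into eta):
  P1: eta <- zeta -> delta -> lam
  P2: eta <- zeta -> delta -> gamma <- lam
  P3: eta <- zeta -> gamma <- delta -> lam
  P4: eta <- zeta -> gamma <- lam
Condition 1 (no descendant of eta in the set): holds — descendants of eta are {gamma, lam, mu, theta}; none are in {}.
Condition 2 (every backdoor path blocked by {}):
  P1: open — no interior node is in the conditioning set.
  P2: blocked at collider gamma (neither it nor any descendant is in the conditioning set).
  P3: blocked at collider gamma (neither it nor any descendant is in the conditioning set).
  P4: blocked at collider gamma (neither it nor any descendant is in the conditioning set).
{} does not satisfy the backdoor criterion.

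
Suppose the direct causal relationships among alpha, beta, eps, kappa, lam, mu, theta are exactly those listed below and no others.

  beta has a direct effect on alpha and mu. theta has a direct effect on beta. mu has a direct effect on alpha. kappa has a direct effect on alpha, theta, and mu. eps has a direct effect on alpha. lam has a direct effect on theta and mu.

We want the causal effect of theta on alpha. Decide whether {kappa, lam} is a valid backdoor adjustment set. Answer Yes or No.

Yes

Backdoor paths from theta to alpha (paths whose first edge points into theta):
  P1: theta <- lam -> mu <- kappa -> alpha
  P2: theta <- lam -> mu <- beta -> alpha
  P3: theta <- lam -> mu -> alpha
  P4: theta <- kappa -> mu <- beta -> alpha
  P5: theta <- kappa -> mu -> alpha
  P6: theta <- kappa -> alpha
Condition 1 (no descendant of theta in the set): holds — descendants of theta are {alpha, beta, mu}; none are in {kappa, lam}.
Condition 2 (every backdoor path blocked by {kappa, lam}):
  P1: blocked at fork node lam ∈ conditioning set.
  P2: blocked at fork node lam ∈ conditioning set.
  P3: blocked at fork node lam ∈ conditioning set.
  P4: blocked at fork node kappa ∈ conditioning set.
  P5: blocked at fork node kappa ∈ conditioning set.
  P6: blocked at fork node kappa ∈ conditioning set.
{kappa, lam} satisfies the backdoor criterion.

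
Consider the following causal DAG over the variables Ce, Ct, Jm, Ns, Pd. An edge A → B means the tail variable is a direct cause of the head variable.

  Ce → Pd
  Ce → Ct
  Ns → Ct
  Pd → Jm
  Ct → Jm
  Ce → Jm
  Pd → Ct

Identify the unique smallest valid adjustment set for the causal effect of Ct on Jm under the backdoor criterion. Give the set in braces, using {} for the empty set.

{Ce, Pd}

Variables eligible for adjustment (non-descendants of Ct, excluding Ct and Jm): {Ce, Ns, Pd}.
Backdoor paths from Ct to Jm:
  P1: Ct <- Ce -> Pd -> Jm
  P2: Ct <- Ce -> Jm
  P3: Ct <- Pd <- Ce -> Jm
  P4: Ct <- Pd -> Jm
The empty set is not sufficient: P1 (Ct <- Ce -> Pd -> Jm) has no collider blocking it and no conditioned non-collider, so it is open.
Try {Ce, Pd}:
  P1: blocked at fork node Ce ∈ conditioning set.
  P2: blocked at fork node Ce ∈ conditioning set.
  P3: blocked at chain node Pd ∈ conditioning set.
  P4: blocked at fork node Pd ∈ conditioning set.
{Ce, Pd} contains no descendant of Ct and blocks every backdoor path.
Every element of {Ce, Pd} is needed (dropping Ce leaves P2 open; dropping Pd leaves P4 open), so no proper subset is valid.
Among all size-2 subsets of the eligible variables, only {Ce, Pd} blocks every backdoor path, so it is the unique smallest valid adjustment set.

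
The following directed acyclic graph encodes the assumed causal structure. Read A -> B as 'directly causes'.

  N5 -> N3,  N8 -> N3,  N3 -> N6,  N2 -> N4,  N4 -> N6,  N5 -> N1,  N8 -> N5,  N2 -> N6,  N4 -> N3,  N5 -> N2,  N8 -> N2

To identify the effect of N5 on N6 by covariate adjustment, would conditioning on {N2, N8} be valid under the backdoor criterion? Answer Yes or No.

No

Backdoor paths from N5 to N6 (paths whose first edge points into N5):
  P1: N5 <- N8 -> N2 -> N4 -> N3 -> N6
  P2: N5 <- N8 -> N2 -> N4 -> N6
  P3: N5 <- N8 -> N2 -> N6
  P4: N5 <- N8 -> N3 <- N4 <- N2 -> N6
  P5: N5 <- N8 -> N3 <- N4 -> N6
  P6: N5 <- N8 -> N3 -> N6
Condition 1 (no descendant of N5 in the set): FAILS — N2 is a descendant of N5.
Condition 2 (every backdoor path blocked by {N2, N8}):
  P1: blocked at fork node N8 ∈ conditioning set.
  P2: blocked at fork node N8 ∈ conditioning set.
  P3: blocked at fork node N8 ∈ conditioning set.
  P4: blocked at fork node N8 ∈ conditioning set.
  P5: blocked at fork node N8 ∈ conditioning set.
  P6: blocked at fork node N8 ∈ conditioning set.
{N2, N8} does not satisfy the backdoor criterion.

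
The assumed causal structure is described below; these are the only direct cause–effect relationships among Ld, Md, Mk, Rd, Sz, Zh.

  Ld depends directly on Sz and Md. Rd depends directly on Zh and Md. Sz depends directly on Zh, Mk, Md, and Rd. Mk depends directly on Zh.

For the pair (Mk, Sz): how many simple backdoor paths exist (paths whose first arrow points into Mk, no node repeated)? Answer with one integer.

A backdoor path from Mk to Sz is any simple undirected path whose first edge points into Mk (i.e. leaves Mk via a parent).
Parents of Mk: {Zh}.
Enumerating:
  P1: Mk <- Zh -> Rd <- Md -> Sz
  P2: Mk <- Zh -> Rd <- Md -> Ld <- Sz
  P3: Mk <- Zh -> Rd -> Sz
  P4: Mk <- Zh -> Sz
That exhausts the simple backdoor paths. Count: 4.

4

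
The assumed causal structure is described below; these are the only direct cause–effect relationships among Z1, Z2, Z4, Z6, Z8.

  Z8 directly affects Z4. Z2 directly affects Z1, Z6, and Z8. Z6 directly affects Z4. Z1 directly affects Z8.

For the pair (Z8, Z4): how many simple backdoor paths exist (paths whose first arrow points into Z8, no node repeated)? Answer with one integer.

2

A backdoor path from Z8 to Z4 is any simple undirected path whose first edge points into Z8 (i.e. leaves Z8 via a parent).
Parents of Z8: {Z1, Z2}.
Enumerating:
  P1: Z8 <- Z2 -> Z6 -> Z4
  P2: Z8 <- Z1 <- Z2 -> Z6 -> Z4
That exhausts the simple backdoor paths. Count: 2.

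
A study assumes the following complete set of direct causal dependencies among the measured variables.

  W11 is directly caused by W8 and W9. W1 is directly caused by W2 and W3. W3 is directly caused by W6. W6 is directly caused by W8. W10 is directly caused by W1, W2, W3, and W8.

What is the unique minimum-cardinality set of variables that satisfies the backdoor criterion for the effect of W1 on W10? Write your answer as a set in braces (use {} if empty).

{W2, W3}

Variables eligible for adjustment (non-descendants of W1, excluding W1 and W10): {W11, W2, W3, W6, W8, W9}.
Backdoor paths from W1 to W10:
  P1: W1 <- W2 -> W10
  P2: W1 <- W3 <- W6 <- W8 -> W10
  P3: W1 <- W3 -> W10
The empty set is not sufficient: P1 (W1 <- W2 -> W10) has no collider blocking it and no conditioned non-collider, so it is open.
Try {W2, W3}:
  P1: blocked at fork node W2 ∈ conditioning set.
  P2: blocked at chain node W3 ∈ conditioning set.
  P3: blocked at fork node W3 ∈ conditioning set.
{W2, W3} contains no descendant of W1 and blocks every backdoor path.
Every element of {W2, W3} is needed (dropping W2 leaves P1 open; dropping W3 leaves P2 open), so no proper subset is valid.
Among all size-2 subsets of the eligible variables, only {W2, W3} blocks every backdoor path, so it is the unique smallest valid adjustment set.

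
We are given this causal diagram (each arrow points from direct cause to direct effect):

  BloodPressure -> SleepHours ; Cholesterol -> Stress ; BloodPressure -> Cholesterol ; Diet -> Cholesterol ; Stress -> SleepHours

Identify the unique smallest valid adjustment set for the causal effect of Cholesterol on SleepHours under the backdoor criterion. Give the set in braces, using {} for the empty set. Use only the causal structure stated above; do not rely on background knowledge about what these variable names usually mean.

Variables eligible for adjustment (non-descendants of Cholesterol, excluding Cholesterol and SleepHours): {BloodPressure, Diet}.
Backdoor paths from Cholesterol to SleepHours:
  P1: Cholesterol <- BloodPressure -> SleepHours
The empty set is not sufficient: P1 (Cholesterol <- BloodPressure -> SleepHours) has no collider blocking it and no conditioned non-collider, so it is open.
Try {BloodPressure}:
  P1: blocked at fork node BloodPressure ∈ conditioning set.
{BloodPressure} contains no descendant of Cholesterol and blocks every backdoor path.
No other singleton works — e.g. {Diet} leaves P1 open — so {BloodPressure} is the unique smallest valid adjustment set.

{BloodPressure}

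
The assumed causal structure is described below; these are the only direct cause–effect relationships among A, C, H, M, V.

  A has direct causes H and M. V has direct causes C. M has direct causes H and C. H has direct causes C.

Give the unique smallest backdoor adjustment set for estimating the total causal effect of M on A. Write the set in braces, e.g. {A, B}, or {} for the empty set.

{H}

Variables eligible for adjustment (non-descendants of M, excluding M and A): {C, H, V}.
Backdoor paths from M to A:
  P1: M <- C -> H -> A
  P2: M <- H -> A
The empty set is not sufficient: P1 (M <- C -> H -> A) has no collider blocking it and no conditioned non-collider, so it is open.
Try {H}:
  P1: blocked at chain node H ∈ conditioning set.
  P2: blocked at fork node H ∈ conditioning set.
{H} contains no descendant of M and blocks every backdoor path.
No other singleton works — e.g. {C} leaves P2 open — so {H} is the unique smallest valid adjustment set.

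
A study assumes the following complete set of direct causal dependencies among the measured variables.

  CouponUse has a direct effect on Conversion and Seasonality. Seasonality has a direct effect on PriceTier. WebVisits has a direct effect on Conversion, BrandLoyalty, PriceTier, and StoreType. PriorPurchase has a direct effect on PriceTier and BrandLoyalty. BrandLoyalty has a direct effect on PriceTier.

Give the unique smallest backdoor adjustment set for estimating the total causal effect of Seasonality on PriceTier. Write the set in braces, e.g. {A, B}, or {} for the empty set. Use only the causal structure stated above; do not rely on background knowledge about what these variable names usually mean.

{}

Variables eligible for adjustment (non-descendants of Seasonality, excluding Seasonality and PriceTier): {BrandLoyalty, Conversion, CouponUse, PriorPurchase, StoreType, WebVisits}.
Backdoor paths from Seasonality to PriceTier:
  P1: Seasonality <- CouponUse -> Conversion <- WebVisits -> BrandLoyalty <- PriorPurchase -> PriceTier
  P2: Seasonality <- CouponUse -> Conversion <- WebVisits -> BrandLoyalty -> PriceTier
  P3: Seasonality <- CouponUse -> Conversion <- WebVisits -> PriceTier
Each backdoor path contains an unconditioned collider, so every path is already blocked with the empty conditioning set:
  P1: blocked at collider Conversion (neither it nor any descendant is in the conditioning set).
  P2: blocked at collider Conversion (neither it nor any descendant is in the conditioning set).
  P3: blocked at collider Conversion (neither it nor any descendant is in the conditioning set).
The empty set is therefore the unique smallest valid set.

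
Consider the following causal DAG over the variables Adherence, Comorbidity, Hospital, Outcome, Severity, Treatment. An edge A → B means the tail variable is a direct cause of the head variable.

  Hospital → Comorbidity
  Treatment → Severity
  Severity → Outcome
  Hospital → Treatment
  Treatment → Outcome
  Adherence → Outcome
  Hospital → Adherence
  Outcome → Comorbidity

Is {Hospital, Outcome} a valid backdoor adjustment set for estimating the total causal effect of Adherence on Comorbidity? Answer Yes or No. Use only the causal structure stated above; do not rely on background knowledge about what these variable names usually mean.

No

Backdoor paths from Adherence to Comorbidity (paths whose first edge points into Adherence):
  P1: Adherence <- Hospital -> Treatment -> Severity -> Outcome -> Comorbidity
  P2: Adherence <- Hospital -> Treatment -> Outcome -> Comorbidity
  P3: Adherence <- Hospital -> Comorbidity
Condition 1 (no descendant of Adherence in the set): FAILS — Outcome is a descendant of Adherence.
Condition 2 (every backdoor path blocked by {Hospital, Outcome}):
  P1: blocked at fork node Hospital ∈ conditioning set.
  P2: blocked at fork node Hospital ∈ conditioning set.
  P3: blocked at fork node Hospital ∈ conditioning set.
{Hospital, Outcome} does not satisfy the backdoor criterion.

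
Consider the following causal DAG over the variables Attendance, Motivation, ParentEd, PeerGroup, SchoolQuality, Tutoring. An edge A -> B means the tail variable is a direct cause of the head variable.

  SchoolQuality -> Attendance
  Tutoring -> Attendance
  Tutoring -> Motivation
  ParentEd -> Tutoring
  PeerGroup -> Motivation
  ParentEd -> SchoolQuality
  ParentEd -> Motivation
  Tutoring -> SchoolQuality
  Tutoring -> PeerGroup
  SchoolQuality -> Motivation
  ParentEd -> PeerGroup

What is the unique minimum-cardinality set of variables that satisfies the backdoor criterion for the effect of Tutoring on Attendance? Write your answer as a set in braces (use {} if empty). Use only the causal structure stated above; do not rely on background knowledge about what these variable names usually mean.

{ParentEd}

Variables eligible for adjustment (non-descendants of Tutoring, excluding Tutoring and Attendance): {ParentEd}.
Backdoor paths from Tutoring to Attendance:
  P1: Tutoring <- ParentEd -> SchoolQuality -> Attendance
  P2: Tutoring <- ParentEd -> PeerGroup -> Motivation <- SchoolQuality -> Attendance
  P3: Tutoring <- ParentEd -> Motivation <- SchoolQuality -> Attendance
The empty set is not sufficient: P1 (Tutoring <- ParentEd -> SchoolQuality -> Attendance) has no collider blocking it and no conditioned non-collider, so it is open.
Try {ParentEd}:
  P1: blocked at fork node ParentEd ∈ conditioning set.
  P2: blocked at fork node ParentEd ∈ conditioning set.
  P3: blocked at fork node ParentEd ∈ conditioning set.
{ParentEd} contains no descendant of Tutoring and blocks every backdoor path.
{ParentEd} is the unique smallest valid adjustment set.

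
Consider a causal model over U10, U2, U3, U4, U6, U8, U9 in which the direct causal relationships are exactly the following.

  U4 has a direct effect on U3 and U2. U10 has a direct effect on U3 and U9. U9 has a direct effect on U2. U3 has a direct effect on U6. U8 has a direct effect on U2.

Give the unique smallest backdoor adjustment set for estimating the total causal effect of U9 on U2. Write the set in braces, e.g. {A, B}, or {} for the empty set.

Variables eligible for adjustment (non-descendants of U9, excluding U9 and U2): {U10, U3, U4, U6, U8}.
Backdoor paths from U9 to U2:
  P1: U9 <- U10 -> U3 <- U4 -> U2
Each backdoor path contains an unconditioned collider, so every path is already blocked with the empty conditioning set:
  P1: blocked at collider U3 (neither it nor any descendant is in the conditioning set).
The empty set is therefore the unique smallest valid set.

{}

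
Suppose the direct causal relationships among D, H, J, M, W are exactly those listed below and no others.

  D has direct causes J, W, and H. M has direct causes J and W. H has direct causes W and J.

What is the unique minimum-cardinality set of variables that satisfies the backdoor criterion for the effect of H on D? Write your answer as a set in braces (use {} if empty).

{J, W}

Variables eligible for adjustment (non-descendants of H, excluding H and D): {J, M, W}.
Backdoor paths from H to D:
  P1: H <- J -> M <- W -> D
  P2: H <- J -> D
  P3: H <- W -> M <- J -> D
  P4: H <- W -> D
The empty set is not sufficient: P2 (H <- J -> D) has no collider blocking it and no conditioned non-collider, so it is open.
Try {J, W}:
  P1: blocked at fork node J ∈ conditioning set.
  P2: blocked at fork node J ∈ conditioning set.
  P3: blocked at fork node W ∈ conditioning set.
  P4: blocked at fork node W ∈ conditioning set.
{J, W} contains no descendant of H and blocks every backdoor path.
Every element of {J, W} is needed (dropping J leaves P2 open; dropping W leaves P4 open), so no proper subset is valid.
Among all size-2 subsets of the eligible variables, only {J, W} blocks every backdoor path, so it is the unique smallest valid adjustment set.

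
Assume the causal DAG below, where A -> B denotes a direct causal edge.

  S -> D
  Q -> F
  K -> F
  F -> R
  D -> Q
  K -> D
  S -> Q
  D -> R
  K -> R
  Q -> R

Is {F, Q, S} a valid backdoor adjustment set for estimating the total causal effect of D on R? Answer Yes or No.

No

Backdoor paths from D to R (paths whose first edge points into D):
  P1: D <- K -> F <- Q -> R
  P2: D <- K -> F -> R
  P3: D <- K -> R
  P4: D <- S -> Q -> F <- K -> R
  P5: D <- S -> Q -> F -> R
  P6: D <- S -> Q -> R
Condition 1 (no descendant of D in the set): FAILS — F and Q are descendants of D.
Condition 2 (every backdoor path blocked by {F, Q, S}):
  P1: blocked at fork node Q ∈ conditioning set.
  P2: blocked at chain node F ∈ conditioning set.
  P3: open — no interior node is in the conditioning set.
  P4: blocked at fork node S ∈ conditioning set.
  P5: blocked at fork node S ∈ conditioning set.
  P6: blocked at fork node S ∈ conditioning set.
{F, Q, S} does not satisfy the backdoor criterion.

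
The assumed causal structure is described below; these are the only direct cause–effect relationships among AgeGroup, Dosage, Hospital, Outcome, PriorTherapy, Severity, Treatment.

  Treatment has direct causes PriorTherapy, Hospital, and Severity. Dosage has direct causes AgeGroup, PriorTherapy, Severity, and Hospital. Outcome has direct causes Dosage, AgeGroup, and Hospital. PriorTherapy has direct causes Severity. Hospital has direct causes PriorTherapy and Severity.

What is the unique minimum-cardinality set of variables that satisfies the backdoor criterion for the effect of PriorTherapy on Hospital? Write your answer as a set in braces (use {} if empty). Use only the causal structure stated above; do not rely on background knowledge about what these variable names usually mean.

Variables eligible for adjustment (non-descendants of PriorTherapy, excluding PriorTherapy and Hospital): {AgeGroup, Severity}.
Backdoor paths from PriorTherapy to Hospital:
  P1: PriorTherapy <- Severity -> Hospital
  P2: PriorTherapy <- Severity -> Treatment <- Hospital
  P3: PriorTherapy <- Severity -> Dosage <- AgeGroup -> Outcome <- Hospital
  P4: PriorTherapy <- Severity -> Dosage <- Hospital
  P5: PriorTherapy <- Severity -> Dosage -> Outcome <- Hospital
The empty set is not sufficient: P1 (PriorTherapy <- Severity -> Hospital) has no collider blocking it and no conditioned non-collider, so it is open.
Try {Severity}:
  P1: blocked at fork node Severity ∈ conditioning set.
  P2: blocked at fork node Severity ∈ conditioning set.
  P3: blocked at fork node Severity ∈ conditioning set.
  P4: blocked at fork node Severity ∈ conditioning set.
  P5: blocked at fork node Severity ∈ conditioning set.
{Severity} contains no descendant of PriorTherapy and blocks every backdoor path.
No other singleton works — e.g. {AgeGroup} leaves P1 open — so {Severity} is the unique smallest valid adjustment set.

{Severity}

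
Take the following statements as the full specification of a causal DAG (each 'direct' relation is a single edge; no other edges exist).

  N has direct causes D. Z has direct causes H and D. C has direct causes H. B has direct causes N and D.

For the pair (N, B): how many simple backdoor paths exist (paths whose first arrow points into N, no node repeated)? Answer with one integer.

1

A backdoor path from N to B is any simple undirected path whose first edge points into N (i.e. leaves N via a parent).
Parents of N: {D}.
Enumerating:
  P1: N <- D -> B
That exhausts the simple backdoor paths. Count: 1.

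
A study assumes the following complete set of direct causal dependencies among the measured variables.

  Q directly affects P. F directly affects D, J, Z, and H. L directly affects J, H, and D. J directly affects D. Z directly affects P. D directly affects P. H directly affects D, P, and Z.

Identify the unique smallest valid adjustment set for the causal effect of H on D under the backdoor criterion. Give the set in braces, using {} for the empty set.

Variables eligible for adjustment (non-descendants of H, excluding H and D): {F, J, L, Q}.
Backdoor paths from H to D:
  P1: H <- L -> J <- F -> Z -> P <- D
  P2: H <- L -> J <- F -> D
  P3: H <- L -> J -> D
  P4: H <- L -> D
  P5: H <- F -> J <- L -> D
  P6: H <- F -> J -> D
  P7: H <- F -> Z -> P <- D
  P8: H <- F -> D
The empty set is not sufficient: P3 (H <- L -> J -> D) has no collider blocking it and no conditioned non-collider, so it is open.
Try {F, L}:
  P1: blocked at fork node L ∈ conditioning set.
  P2: blocked at fork node L ∈ conditioning set.
  P3: blocked at fork node L ∈ conditioning set.
  P4: blocked at fork node L ∈ conditioning set.
  P5: blocked at fork node F ∈ conditioning set.
  P6: blocked at fork node F ∈ conditioning set.
  P7: blocked at fork node F ∈ conditioning set.
  P8: blocked at fork node F ∈ conditioning set.
{F, L} contains no descendant of H and blocks every backdoor path.
Every element of {F, L} is needed (dropping F leaves P6 open; dropping L leaves P3 open), so no proper subset is valid.
Among all size-2 subsets of the eligible variables, only {F, L} blocks every backdoor path, so it is the unique smallest valid adjustment set.

{F, L}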